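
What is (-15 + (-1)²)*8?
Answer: -112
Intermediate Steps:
(-15 + (-1)²)*8 = (-15 + 1)*8 = -14*8 = -112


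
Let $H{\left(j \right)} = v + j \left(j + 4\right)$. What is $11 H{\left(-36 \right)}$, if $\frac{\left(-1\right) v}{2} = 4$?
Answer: $12584$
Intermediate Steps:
$v = -8$ ($v = \left(-2\right) 4 = -8$)
$H{\left(j \right)} = -8 + j \left(4 + j\right)$ ($H{\left(j \right)} = -8 + j \left(j + 4\right) = -8 + j \left(4 + j\right)$)
$11 H{\left(-36 \right)} = 11 \left(-8 + \left(-36\right)^{2} + 4 \left(-36\right)\right) = 11 \left(-8 + 1296 - 144\right) = 11 \cdot 1144 = 12584$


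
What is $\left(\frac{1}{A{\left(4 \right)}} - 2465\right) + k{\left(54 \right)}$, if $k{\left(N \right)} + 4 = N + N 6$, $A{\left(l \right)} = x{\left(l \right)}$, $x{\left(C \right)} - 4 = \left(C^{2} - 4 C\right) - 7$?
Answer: $- \frac{6274}{3} \approx -2091.3$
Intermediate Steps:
$x{\left(C \right)} = -3 + C^{2} - 4 C$ ($x{\left(C \right)} = 4 - \left(7 - C^{2} + 4 C\right) = -3 + C^{2} - 4 C$)
$A{\left(l \right)} = -3 + l^{2} - 4 l$
$k{\left(N \right)} = -4 + 7 N$ ($k{\left(N \right)} = -4 + \left(N + N 6\right) = -4 + \left(N + 6 N\right) = -4 + 7 N$)
$\left(\frac{1}{A{\left(4 \right)}} - 2465\right) + k{\left(54 \right)} = \left(\frac{1}{-3 + 4^{2} - 16} - 2465\right) + \left(-4 + 7 \cdot 54\right) = \left(\frac{1}{-3 + 16 - 16} - 2465\right) + \left(-4 + 378\right) = \left(\frac{1}{-3} - 2465\right) + 374 = \left(- \frac{1}{3} - 2465\right) + 374 = - \frac{7396}{3} + 374 = - \frac{6274}{3}$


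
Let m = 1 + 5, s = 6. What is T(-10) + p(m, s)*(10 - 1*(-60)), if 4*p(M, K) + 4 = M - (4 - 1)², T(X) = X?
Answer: -265/2 ≈ -132.50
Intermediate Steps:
m = 6
p(M, K) = -13/4 + M/4 (p(M, K) = -1 + (M - (4 - 1)²)/4 = -1 + (M - 1*3²)/4 = -1 + (M - 1*9)/4 = -1 + (M - 9)/4 = -1 + (-9 + M)/4 = -1 + (-9/4 + M/4) = -13/4 + M/4)
T(-10) + p(m, s)*(10 - 1*(-60)) = -10 + (-13/4 + (¼)*6)*(10 - 1*(-60)) = -10 + (-13/4 + 3/2)*(10 + 60) = -10 - 7/4*70 = -10 - 245/2 = -265/2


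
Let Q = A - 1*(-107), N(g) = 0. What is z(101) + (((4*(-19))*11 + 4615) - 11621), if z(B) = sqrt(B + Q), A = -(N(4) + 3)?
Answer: -7842 + sqrt(205) ≈ -7827.7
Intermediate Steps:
A = -3 (A = -(0 + 3) = -1*3 = -3)
Q = 104 (Q = -3 - 1*(-107) = -3 + 107 = 104)
z(B) = sqrt(104 + B) (z(B) = sqrt(B + 104) = sqrt(104 + B))
z(101) + (((4*(-19))*11 + 4615) - 11621) = sqrt(104 + 101) + (((4*(-19))*11 + 4615) - 11621) = sqrt(205) + ((-76*11 + 4615) - 11621) = sqrt(205) + ((-836 + 4615) - 11621) = sqrt(205) + (3779 - 11621) = sqrt(205) - 7842 = -7842 + sqrt(205)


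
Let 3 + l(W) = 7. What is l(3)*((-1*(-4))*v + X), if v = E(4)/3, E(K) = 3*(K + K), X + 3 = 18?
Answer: 188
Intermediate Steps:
l(W) = 4 (l(W) = -3 + 7 = 4)
X = 15 (X = -3 + 18 = 15)
E(K) = 6*K (E(K) = 3*(2*K) = 6*K)
v = 8 (v = (6*4)/3 = 24*(⅓) = 8)
l(3)*((-1*(-4))*v + X) = 4*(-1*(-4)*8 + 15) = 4*(4*8 + 15) = 4*(32 + 15) = 4*47 = 188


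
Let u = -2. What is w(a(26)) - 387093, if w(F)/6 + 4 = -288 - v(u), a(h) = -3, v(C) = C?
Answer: -388833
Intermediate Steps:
w(F) = -1740 (w(F) = -24 + 6*(-288 - 1*(-2)) = -24 + 6*(-288 + 2) = -24 + 6*(-286) = -24 - 1716 = -1740)
w(a(26)) - 387093 = -1740 - 387093 = -388833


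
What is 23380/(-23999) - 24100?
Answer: -578399280/23999 ≈ -24101.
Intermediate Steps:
23380/(-23999) - 24100 = 23380*(-1/23999) - 24100 = -23380/23999 - 24100 = -578399280/23999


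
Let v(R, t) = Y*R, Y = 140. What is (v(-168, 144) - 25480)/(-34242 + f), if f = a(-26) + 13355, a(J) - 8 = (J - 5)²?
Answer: 24500/9959 ≈ 2.4601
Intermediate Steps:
a(J) = 8 + (-5 + J)² (a(J) = 8 + (J - 5)² = 8 + (-5 + J)²)
f = 14324 (f = (8 + (-5 - 26)²) + 13355 = (8 + (-31)²) + 13355 = (8 + 961) + 13355 = 969 + 13355 = 14324)
v(R, t) = 140*R
(v(-168, 144) - 25480)/(-34242 + f) = (140*(-168) - 25480)/(-34242 + 14324) = (-23520 - 25480)/(-19918) = -49000*(-1/19918) = 24500/9959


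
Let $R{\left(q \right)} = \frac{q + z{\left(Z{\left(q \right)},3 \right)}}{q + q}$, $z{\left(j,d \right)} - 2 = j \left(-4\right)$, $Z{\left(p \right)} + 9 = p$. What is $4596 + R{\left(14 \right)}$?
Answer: $\frac{32171}{7} \approx 4595.9$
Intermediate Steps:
$Z{\left(p \right)} = -9 + p$
$z{\left(j,d \right)} = 2 - 4 j$ ($z{\left(j,d \right)} = 2 + j \left(-4\right) = 2 - 4 j$)
$R{\left(q \right)} = \frac{38 - 3 q}{2 q}$ ($R{\left(q \right)} = \frac{q - \left(-2 + 4 \left(-9 + q\right)\right)}{q + q} = \frac{q + \left(2 - \left(-36 + 4 q\right)\right)}{2 q} = \left(q - \left(-38 + 4 q\right)\right) \frac{1}{2 q} = \left(38 - 3 q\right) \frac{1}{2 q} = \frac{38 - 3 q}{2 q}$)
$4596 + R{\left(14 \right)} = 4596 - \left(\frac{3}{2} - \frac{19}{14}\right) = 4596 + \left(- \frac{3}{2} + 19 \cdot \frac{1}{14}\right) = 4596 + \left(- \frac{3}{2} + \frac{19}{14}\right) = 4596 - \frac{1}{7} = \frac{32171}{7}$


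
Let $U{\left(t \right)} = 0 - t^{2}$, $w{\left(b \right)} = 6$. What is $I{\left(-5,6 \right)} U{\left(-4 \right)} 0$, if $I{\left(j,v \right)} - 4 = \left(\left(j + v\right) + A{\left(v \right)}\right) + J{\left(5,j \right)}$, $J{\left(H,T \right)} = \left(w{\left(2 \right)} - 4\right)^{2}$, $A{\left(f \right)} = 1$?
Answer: $0$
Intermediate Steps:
$U{\left(t \right)} = - t^{2}$
$J{\left(H,T \right)} = 4$ ($J{\left(H,T \right)} = \left(6 - 4\right)^{2} = 2^{2} = 4$)
$I{\left(j,v \right)} = 9 + j + v$ ($I{\left(j,v \right)} = 4 + \left(\left(\left(j + v\right) + 1\right) + 4\right) = 4 + \left(\left(1 + j + v\right) + 4\right) = 4 + \left(5 + j + v\right) = 9 + j + v$)
$I{\left(-5,6 \right)} U{\left(-4 \right)} 0 = \left(9 - 5 + 6\right) \left(- \left(-4\right)^{2}\right) 0 = 10 \left(\left(-1\right) 16\right) 0 = 10 \left(-16\right) 0 = \left(-160\right) 0 = 0$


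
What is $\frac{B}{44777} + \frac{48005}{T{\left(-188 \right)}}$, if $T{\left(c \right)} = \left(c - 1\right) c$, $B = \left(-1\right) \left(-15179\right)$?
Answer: $\frac{2688860113}{1591016364} \approx 1.69$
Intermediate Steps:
$B = 15179$
$T{\left(c \right)} = c \left(-1 + c\right)$ ($T{\left(c \right)} = \left(-1 + c\right) c = c \left(-1 + c\right)$)
$\frac{B}{44777} + \frac{48005}{T{\left(-188 \right)}} = \frac{15179}{44777} + \frac{48005}{\left(-188\right) \left(-1 - 188\right)} = 15179 \cdot \frac{1}{44777} + \frac{48005}{\left(-188\right) \left(-189\right)} = \frac{15179}{44777} + \frac{48005}{35532} = \frac{2688860113}{1591016364}$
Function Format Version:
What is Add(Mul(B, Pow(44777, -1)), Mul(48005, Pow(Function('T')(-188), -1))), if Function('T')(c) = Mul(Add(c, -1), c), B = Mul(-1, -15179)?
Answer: Rational(2688860113, 1591016364) ≈ 1.6900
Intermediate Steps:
B = 15179
Function('T')(c) = Mul(c, Add(-1, c)) (Function('T')(c) = Mul(Add(-1, c), c) = Mul(c, Add(-1, c)))
Add(Mul(B, Pow(44777, -1)), Mul(48005, Pow(Function('T')(-188), -1))) = Add(Mul(15179, Pow(44777, -1)), Mul(48005, Pow(Mul(-188, Add(-1, -188)), -1))) = Add(Mul(15179, Rational(1, 44777)), Mul(48005, Pow(Mul(-188, -189), -1))) = Add(Rational(15179, 44777), Mul(48005, Pow(35532, -1))) = Add(Rational(15179, 44777), Mul(48005, Rational(1, 35532))) = Add(Rational(15179, 44777), Rational(48005, 35532)) = Rational(2688860113, 1591016364)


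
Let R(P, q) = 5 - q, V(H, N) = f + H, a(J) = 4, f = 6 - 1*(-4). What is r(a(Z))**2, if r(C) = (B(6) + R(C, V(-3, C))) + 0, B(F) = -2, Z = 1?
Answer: 16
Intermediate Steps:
f = 10 (f = 6 + 4 = 10)
V(H, N) = 10 + H
r(C) = -4 (r(C) = (-2 + (5 - (10 - 3))) + 0 = (-2 + (5 - 1*7)) + 0 = (-2 + (5 - 7)) + 0 = (-2 - 2) + 0 = -4 + 0 = -4)
r(a(Z))**2 = (-4)**2 = 16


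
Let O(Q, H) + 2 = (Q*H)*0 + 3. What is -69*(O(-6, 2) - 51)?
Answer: 3450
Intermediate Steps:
O(Q, H) = 1 (O(Q, H) = -2 + ((Q*H)*0 + 3) = -2 + ((H*Q)*0 + 3) = -2 + (0 + 3) = -2 + 3 = 1)
-69*(O(-6, 2) - 51) = -69*(1 - 51) = -69*(-50) = 3450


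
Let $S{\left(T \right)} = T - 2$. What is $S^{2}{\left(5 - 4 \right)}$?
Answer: $1$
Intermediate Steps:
$S{\left(T \right)} = -2 + T$ ($S{\left(T \right)} = T - 2 = -2 + T$)
$S^{2}{\left(5 - 4 \right)} = \left(-2 + \left(5 - 4\right)\right)^{2} = \left(-2 + 1\right)^{2} = \left(-1\right)^{2} = 1$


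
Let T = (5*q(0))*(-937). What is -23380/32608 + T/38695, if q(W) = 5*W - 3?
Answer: -22319183/63088328 ≈ -0.35378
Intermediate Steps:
q(W) = -3 + 5*W
T = 14055 (T = (5*(-3 + 5*0))*(-937) = (5*(-3 + 0))*(-937) = (5*(-3))*(-937) = -15*(-937) = 14055)
-23380/32608 + T/38695 = -23380/32608 + 14055/38695 = -23380*1/32608 + 14055*(1/38695) = -5845/8152 + 2811/7739 = -22319183/63088328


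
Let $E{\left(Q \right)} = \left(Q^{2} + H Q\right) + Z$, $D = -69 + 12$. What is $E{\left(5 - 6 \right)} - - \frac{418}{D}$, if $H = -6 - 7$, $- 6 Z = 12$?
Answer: $\frac{14}{3} \approx 4.6667$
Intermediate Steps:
$Z = -2$ ($Z = \left(- \frac{1}{6}\right) 12 = -2$)
$D = -57$
$H = -13$
$E{\left(Q \right)} = -2 + Q^{2} - 13 Q$ ($E{\left(Q \right)} = \left(Q^{2} - 13 Q\right) - 2 = -2 + Q^{2} - 13 Q$)
$E{\left(5 - 6 \right)} - - \frac{418}{D} = \left(-2 + \left(5 - 6\right)^{2} - 13 \left(5 - 6\right)\right) - - \frac{418}{-57} = \left(-2 + \left(-1\right)^{2} - -13\right) - \left(-418\right) \left(- \frac{1}{57}\right) = \left(-2 + 1 + 13\right) - \frac{22}{3} = 12 - \frac{22}{3} = \frac{14}{3}$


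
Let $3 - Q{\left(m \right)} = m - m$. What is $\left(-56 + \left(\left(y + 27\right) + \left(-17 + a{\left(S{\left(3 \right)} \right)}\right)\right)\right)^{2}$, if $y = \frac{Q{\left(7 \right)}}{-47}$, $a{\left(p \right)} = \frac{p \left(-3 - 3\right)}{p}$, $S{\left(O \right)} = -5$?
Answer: $\frac{5987809}{2209} \approx 2710.6$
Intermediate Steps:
$Q{\left(m \right)} = 3$ ($Q{\left(m \right)} = 3 - \left(m - m\right) = 3 - 0 = 3 + 0 = 3$)
$a{\left(p \right)} = -6$ ($a{\left(p \right)} = \frac{p \left(-6\right)}{p} = \frac{\left(-6\right) p}{p} = -6$)
$y = - \frac{3}{47}$ ($y = \frac{3}{-47} = 3 \left(- \frac{1}{47}\right) = - \frac{3}{47} \approx -0.06383$)
$\left(-56 + \left(\left(y + 27\right) + \left(-17 + a{\left(S{\left(3 \right)} \right)}\right)\right)\right)^{2} = \left(-56 + \left(\left(- \frac{3}{47} + 27\right) - 23\right)\right)^{2} = \left(-56 + \left(\frac{1266}{47} - 23\right)\right)^{2} = \left(-56 + \frac{185}{47}\right)^{2} = \left(- \frac{2447}{47}\right)^{2} = \frac{5987809}{2209}$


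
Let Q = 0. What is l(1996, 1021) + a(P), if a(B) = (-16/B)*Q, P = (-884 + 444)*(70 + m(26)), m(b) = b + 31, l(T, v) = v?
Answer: 1021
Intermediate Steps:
m(b) = 31 + b
P = -55880 (P = (-884 + 444)*(70 + (31 + 26)) = -440*(70 + 57) = -440*127 = -55880)
a(B) = 0 (a(B) = -16/B*0 = 0)
l(1996, 1021) + a(P) = 1021 + 0 = 1021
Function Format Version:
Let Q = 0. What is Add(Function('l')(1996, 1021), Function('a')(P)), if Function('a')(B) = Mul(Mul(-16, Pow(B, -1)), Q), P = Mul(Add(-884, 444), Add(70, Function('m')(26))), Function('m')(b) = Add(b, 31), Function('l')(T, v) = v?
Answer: 1021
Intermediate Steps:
Function('m')(b) = Add(31, b)
P = -55880 (P = Mul(Add(-884, 444), Add(70, Add(31, 26))) = Mul(-440, Add(70, 57)) = Mul(-440, 127) = -55880)
Function('a')(B) = 0 (Function('a')(B) = Mul(Mul(-16, Pow(B, -1)), 0) = 0)
Add(Function('l')(1996, 1021), Function('a')(P)) = Add(1021, 0) = 1021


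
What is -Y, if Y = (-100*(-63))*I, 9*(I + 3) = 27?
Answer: 0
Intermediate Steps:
I = 0 (I = -3 + (1/9)*27 = -3 + 3 = 0)
Y = 0 (Y = -100*(-63)*0 = 6300*0 = 0)
-Y = -1*0 = 0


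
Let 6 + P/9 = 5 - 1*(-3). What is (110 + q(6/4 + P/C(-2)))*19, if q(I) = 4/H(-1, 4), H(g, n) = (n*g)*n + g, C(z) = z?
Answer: 35454/17 ≈ 2085.5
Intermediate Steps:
P = 18 (P = -54 + 9*(5 - 1*(-3)) = -54 + 9*(5 + 3) = -54 + 9*8 = -54 + 72 = 18)
H(g, n) = g + g*n² (H(g, n) = (g*n)*n + g = g*n² + g = g + g*n²)
q(I) = -4/17 (q(I) = 4/((-(1 + 4²))) = 4/((-(1 + 16))) = 4/((-1*17)) = 4/(-17) = 4*(-1/17) = -4/17)
(110 + q(6/4 + P/C(-2)))*19 = (110 - 4/17)*19 = (1866/17)*19 = 35454/17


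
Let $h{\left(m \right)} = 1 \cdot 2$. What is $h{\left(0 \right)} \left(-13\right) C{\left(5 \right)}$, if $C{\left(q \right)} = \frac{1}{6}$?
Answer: $- \frac{13}{3} \approx -4.3333$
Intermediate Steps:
$C{\left(q \right)} = \frac{1}{6}$
$h{\left(m \right)} = 2$
$h{\left(0 \right)} \left(-13\right) C{\left(5 \right)} = 2 \left(-13\right) \frac{1}{6} = \left(-26\right) \frac{1}{6} = - \frac{13}{3}$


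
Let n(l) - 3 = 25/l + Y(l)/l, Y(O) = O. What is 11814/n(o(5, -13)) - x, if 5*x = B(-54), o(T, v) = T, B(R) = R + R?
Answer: 20014/15 ≈ 1334.3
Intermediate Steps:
B(R) = 2*R
n(l) = 4 + 25/l (n(l) = 3 + (25/l + l/l) = 3 + (25/l + 1) = 3 + (1 + 25/l) = 4 + 25/l)
x = -108/5 (x = (2*(-54))/5 = (⅕)*(-108) = -108/5 ≈ -21.600)
11814/n(o(5, -13)) - x = 11814/(4 + 25/5) - 1*(-108/5) = 11814/(4 + 25*(⅕)) + 108/5 = 11814/(4 + 5) + 108/5 = 11814/9 + 108/5 = 11814*(⅑) + 108/5 = 3938/3 + 108/5 = 20014/15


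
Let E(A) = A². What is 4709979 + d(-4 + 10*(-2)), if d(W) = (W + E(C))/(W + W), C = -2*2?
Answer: 28259875/6 ≈ 4.7100e+6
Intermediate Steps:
C = -4
d(W) = (16 + W)/(2*W) (d(W) = (W + (-4)²)/(W + W) = (W + 16)/((2*W)) = (16 + W)*(1/(2*W)) = (16 + W)/(2*W))
4709979 + d(-4 + 10*(-2)) = 4709979 + (16 + (-4 + 10*(-2)))/(2*(-4 + 10*(-2))) = 4709979 + (16 + (-4 - 20))/(2*(-4 - 20)) = 4709979 + (½)*(16 - 24)/(-24) = 4709979 + (½)*(-1/24)*(-8) = 4709979 + ⅙ = 28259875/6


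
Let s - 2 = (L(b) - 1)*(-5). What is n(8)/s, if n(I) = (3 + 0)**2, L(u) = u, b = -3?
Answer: 9/22 ≈ 0.40909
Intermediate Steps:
n(I) = 9 (n(I) = 3**2 = 9)
s = 22 (s = 2 + (-3 - 1)*(-5) = 2 - 4*(-5) = 2 + 20 = 22)
n(8)/s = 9/22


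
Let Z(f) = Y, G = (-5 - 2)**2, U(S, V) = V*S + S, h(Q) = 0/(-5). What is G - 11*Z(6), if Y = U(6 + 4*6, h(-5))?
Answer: -281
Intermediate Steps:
h(Q) = 0 (h(Q) = 0*(-1/5) = 0)
U(S, V) = S + S*V (U(S, V) = S*V + S = S + S*V)
G = 49 (G = (-7)**2 = 49)
Y = 30 (Y = (6 + 4*6)*(1 + 0) = (6 + 24)*1 = 30*1 = 30)
Z(f) = 30
G - 11*Z(6) = 49 - 11*30 = 49 - 330 = -281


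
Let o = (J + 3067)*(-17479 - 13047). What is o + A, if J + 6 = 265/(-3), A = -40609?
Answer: -272352695/3 ≈ -9.0784e+7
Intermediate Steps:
J = -283/3 (J = -6 + 265/(-3) = -6 + 265*(-⅓) = -6 - 265/3 = -283/3 ≈ -94.333)
o = -272230868/3 (o = (-283/3 + 3067)*(-17479 - 13047) = (8918/3)*(-30526) = -272230868/3 ≈ -9.0744e+7)
o + A = -272230868/3 - 40609 = -272352695/3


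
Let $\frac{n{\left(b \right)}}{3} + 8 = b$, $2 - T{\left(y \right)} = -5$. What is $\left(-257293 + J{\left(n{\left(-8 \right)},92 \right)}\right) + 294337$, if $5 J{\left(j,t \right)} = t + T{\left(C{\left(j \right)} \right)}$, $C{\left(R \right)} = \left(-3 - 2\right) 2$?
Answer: $\frac{185319}{5} \approx 37064.0$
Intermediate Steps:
$C{\left(R \right)} = -10$ ($C{\left(R \right)} = \left(-5\right) 2 = -10$)
$T{\left(y \right)} = 7$ ($T{\left(y \right)} = 2 - -5 = 2 + 5 = 7$)
$n{\left(b \right)} = -24 + 3 b$
$J{\left(j,t \right)} = \frac{7}{5} + \frac{t}{5}$ ($J{\left(j,t \right)} = \frac{t + 7}{5} = \frac{7 + t}{5} = \frac{7}{5} + \frac{t}{5}$)
$\left(-257293 + J{\left(n{\left(-8 \right)},92 \right)}\right) + 294337 = \left(-257293 + \left(\frac{7}{5} + \frac{1}{5} \cdot 92\right)\right) + 294337 = \left(-257293 + \left(\frac{7}{5} + \frac{92}{5}\right)\right) + 294337 = \left(-257293 + \frac{99}{5}\right) + 294337 = - \frac{1286366}{5} + 294337 = \frac{185319}{5}$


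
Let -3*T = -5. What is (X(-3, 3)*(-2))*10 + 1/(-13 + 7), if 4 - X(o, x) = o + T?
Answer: -641/6 ≈ -106.83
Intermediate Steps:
T = 5/3 (T = -1/3*(-5) = 5/3 ≈ 1.6667)
X(o, x) = 7/3 - o (X(o, x) = 4 - (o + 5/3) = 4 - (5/3 + o) = 4 + (-5/3 - o) = 7/3 - o)
(X(-3, 3)*(-2))*10 + 1/(-13 + 7) = ((7/3 - 1*(-3))*(-2))*10 + 1/(-13 + 7) = ((7/3 + 3)*(-2))*10 + 1/(-6) = ((16/3)*(-2))*10 - 1/6 = -32/3*10 - 1/6 = -320/3 - 1/6 = -641/6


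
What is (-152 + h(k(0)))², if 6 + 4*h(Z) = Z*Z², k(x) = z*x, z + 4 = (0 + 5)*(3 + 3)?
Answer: 94249/4 ≈ 23562.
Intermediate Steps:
z = 26 (z = -4 + (0 + 5)*(3 + 3) = -4 + 5*6 = -4 + 30 = 26)
k(x) = 26*x
h(Z) = -3/2 + Z³/4 (h(Z) = -3/2 + (Z*Z²)/4 = -3/2 + Z³/4)
(-152 + h(k(0)))² = (-152 + (-3/2 + (26*0)³/4))² = (-152 + (-3/2 + (¼)*0³))² = (-152 + (-3/2 + (¼)*0))² = (-152 + (-3/2 + 0))² = (-152 - 3/2)² = (-307/2)² = 94249/4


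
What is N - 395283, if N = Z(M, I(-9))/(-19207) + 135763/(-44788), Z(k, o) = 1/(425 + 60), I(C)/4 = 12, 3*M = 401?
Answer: -164920412302602753/417217911260 ≈ -3.9529e+5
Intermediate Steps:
M = 401/3 (M = (⅓)*401 = 401/3 ≈ 133.67)
I(C) = 48 (I(C) = 4*12 = 48)
Z(k, o) = 1/485
N = -1264686016173/417217911260 (N = (1/485)/(-19207) + 135763/(-44788) = (1/485)*(-1/19207) + 135763*(-1/44788) = -1/9315395 - 135763/44788 = -1264686016173/417217911260 ≈ -3.0312)
N - 395283 = -1264686016173/417217911260 - 395283 = -164920412302602753/417217911260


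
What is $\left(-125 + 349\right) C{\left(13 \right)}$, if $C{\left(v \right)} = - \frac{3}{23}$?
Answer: $- \frac{672}{23} \approx -29.217$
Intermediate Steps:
$C{\left(v \right)} = - \frac{3}{23}$ ($C{\left(v \right)} = \left(-3\right) \frac{1}{23} = - \frac{3}{23}$)
$\left(-125 + 349\right) C{\left(13 \right)} = \left(-125 + 349\right) \left(- \frac{3}{23}\right) = 224 \left(- \frac{3}{23}\right) = - \frac{672}{23}$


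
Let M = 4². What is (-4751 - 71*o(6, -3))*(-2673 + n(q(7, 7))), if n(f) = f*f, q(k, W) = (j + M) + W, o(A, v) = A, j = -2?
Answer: 11555064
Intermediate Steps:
M = 16
q(k, W) = 14 + W (q(k, W) = (-2 + 16) + W = 14 + W)
n(f) = f²
(-4751 - 71*o(6, -3))*(-2673 + n(q(7, 7))) = (-4751 - 71*6)*(-2673 + (14 + 7)²) = (-4751 - 426)*(-2673 + 21²) = -5177*(-2673 + 441) = -5177*(-2232) = 11555064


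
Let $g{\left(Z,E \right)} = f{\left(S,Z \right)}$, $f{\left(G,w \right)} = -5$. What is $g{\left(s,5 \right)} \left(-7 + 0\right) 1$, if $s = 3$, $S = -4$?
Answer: $35$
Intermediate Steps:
$g{\left(Z,E \right)} = -5$
$g{\left(s,5 \right)} \left(-7 + 0\right) 1 = - 5 \left(-7 + 0\right) 1 = \left(-5\right) \left(-7\right) 1 = 35 \cdot 1 = 35$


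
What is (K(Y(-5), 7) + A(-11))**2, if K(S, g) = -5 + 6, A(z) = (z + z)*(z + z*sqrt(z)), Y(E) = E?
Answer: -585155 + 117612*I*sqrt(11) ≈ -5.8516e+5 + 3.9008e+5*I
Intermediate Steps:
A(z) = 2*z*(z + z**(3/2)) (A(z) = (2*z)*(z + z**(3/2)) = 2*z*(z + z**(3/2)))
K(S, g) = 1
(K(Y(-5), 7) + A(-11))**2 = (1 + (2*(-11)**2 + 2*(-11)**(5/2)))**2 = (1 + (2*121 + 2*(121*I*sqrt(11))))**2 = (1 + (242 + 242*I*sqrt(11)))**2 = (243 + 242*I*sqrt(11))**2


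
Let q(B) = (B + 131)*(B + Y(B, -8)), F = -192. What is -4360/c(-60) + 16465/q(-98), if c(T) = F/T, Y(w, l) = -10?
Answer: -4872415/3564 ≈ -1367.1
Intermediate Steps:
c(T) = -192/T
q(B) = (-10 + B)*(131 + B) (q(B) = (B + 131)*(B - 10) = (131 + B)*(-10 + B) = (-10 + B)*(131 + B))
-4360/c(-60) + 16465/q(-98) = -4360/((-192/(-60))) + 16465/(-1310 + (-98)² + 121*(-98)) = -4360/((-192*(-1/60))) + 16465/(-1310 + 9604 - 11858) = -4360/16/5 + 16465/(-3564) = -4360*5/16 + 16465*(-1/3564) = -2725/2 - 16465/3564 = -4872415/3564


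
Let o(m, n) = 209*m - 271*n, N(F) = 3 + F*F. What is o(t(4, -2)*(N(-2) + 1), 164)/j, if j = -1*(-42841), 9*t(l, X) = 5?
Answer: -391636/385569 ≈ -1.0157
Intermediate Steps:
N(F) = 3 + F**2
t(l, X) = 5/9 (t(l, X) = (1/9)*5 = 5/9)
o(m, n) = -271*n + 209*m
j = 42841
o(t(4, -2)*(N(-2) + 1), 164)/j = (-271*164 + 209*(5*((3 + (-2)**2) + 1)/9))/42841 = (-44444 + 209*(5*((3 + 4) + 1)/9))*(1/42841) = (-44444 + 209*(5*(7 + 1)/9))*(1/42841) = (-44444 + 209*((5/9)*8))*(1/42841) = (-44444 + 209*(40/9))*(1/42841) = (-44444 + 8360/9)*(1/42841) = -391636/9*1/42841 = -391636/385569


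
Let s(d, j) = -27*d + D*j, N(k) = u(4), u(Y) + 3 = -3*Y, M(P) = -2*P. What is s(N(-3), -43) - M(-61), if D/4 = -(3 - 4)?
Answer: 111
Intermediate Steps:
u(Y) = -3 - 3*Y
N(k) = -15 (N(k) = -3 - 3*4 = -3 - 12 = -15)
D = 4 (D = 4*(-(3 - 4)) = 4*(-1*(-1)) = 4*1 = 4)
s(d, j) = -27*d + 4*j
s(N(-3), -43) - M(-61) = (-27*(-15) + 4*(-43)) - (-2)*(-61) = (405 - 172) - 1*122 = 233 - 122 = 111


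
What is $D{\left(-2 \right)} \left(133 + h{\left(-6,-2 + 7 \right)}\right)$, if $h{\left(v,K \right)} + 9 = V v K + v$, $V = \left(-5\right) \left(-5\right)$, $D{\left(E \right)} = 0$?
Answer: $0$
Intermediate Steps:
$V = 25$
$h{\left(v,K \right)} = -9 + v + 25 K v$ ($h{\left(v,K \right)} = -9 + \left(25 v K + v\right) = -9 + \left(25 K v + v\right) = -9 + \left(v + 25 K v\right) = -9 + v + 25 K v$)
$D{\left(-2 \right)} \left(133 + h{\left(-6,-2 + 7 \right)}\right) = 0 \left(133 - \left(15 - 25 \left(-2 + 7\right) \left(-6\right)\right)\right) = 0 \left(133 - \left(15 + 750\right)\right) = 0 \left(133 - 765\right) = 0 \left(-632\right) = 0$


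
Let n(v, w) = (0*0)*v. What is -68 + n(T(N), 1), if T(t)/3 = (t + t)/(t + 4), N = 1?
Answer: -68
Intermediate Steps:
T(t) = 6*t/(4 + t) (T(t) = 3*((t + t)/(t + 4)) = 3*((2*t)/(4 + t)) = 3*(2*t/(4 + t)) = 6*t/(4 + t))
n(v, w) = 0 (n(v, w) = 0*v = 0)
-68 + n(T(N), 1) = -68 + 0 = -68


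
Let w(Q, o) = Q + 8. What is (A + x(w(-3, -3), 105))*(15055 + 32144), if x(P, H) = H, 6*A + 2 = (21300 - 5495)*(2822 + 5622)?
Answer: 1049847734592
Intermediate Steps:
A = 22242903 (A = -⅓ + ((21300 - 5495)*(2822 + 5622))/6 = -⅓ + (15805*8444)/6 = -⅓ + (⅙)*133457420 = -⅓ + 66728710/3 = 22242903)
w(Q, o) = 8 + Q
(A + x(w(-3, -3), 105))*(15055 + 32144) = (22242903 + 105)*(15055 + 32144) = 22243008*47199 = 1049847734592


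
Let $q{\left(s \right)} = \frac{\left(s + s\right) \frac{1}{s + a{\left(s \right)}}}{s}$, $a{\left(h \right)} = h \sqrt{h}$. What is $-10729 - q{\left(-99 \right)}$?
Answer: $-10729 + \frac{2}{99 + 297 i \sqrt{11}} \approx -10729.0 - 0.0020101 i$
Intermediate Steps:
$a{\left(h \right)} = h^{\frac{3}{2}}$
$q{\left(s \right)} = \frac{2}{s + s^{\frac{3}{2}}}$ ($q{\left(s \right)} = \frac{\left(s + s\right) \frac{1}{s + s^{\frac{3}{2}}}}{s} = \frac{2 s \frac{1}{s + s^{\frac{3}{2}}}}{s} = \frac{2}{s + s^{\frac{3}{2}}}$)
$-10729 - q{\left(-99 \right)} = -10729 - \frac{2}{-99 + \left(-99\right)^{\frac{3}{2}}} = -10729 - \frac{2}{-99 - 297 i \sqrt{11}}$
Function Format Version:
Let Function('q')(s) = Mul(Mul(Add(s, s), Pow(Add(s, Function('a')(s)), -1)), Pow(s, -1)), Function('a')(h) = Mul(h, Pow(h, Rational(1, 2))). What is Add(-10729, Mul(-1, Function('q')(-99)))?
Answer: Add(-10729, Mul(2, Pow(Add(99, Mul(297, I, Pow(11, Rational(1, 2)))), -1))) ≈ Add(-10729., Mul(-0.0020101, I))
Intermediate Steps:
Function('a')(h) = Pow(h, Rational(3, 2))
Function('q')(s) = Mul(2, Pow(Add(s, Pow(s, Rational(3, 2))), -1)) (Function('q')(s) = Mul(Mul(Add(s, s), Pow(Add(s, Pow(s, Rational(3, 2))), -1)), Pow(s, -1)) = Mul(Mul(Mul(2, s), Pow(Add(s, Pow(s, Rational(3, 2))), -1)), Pow(s, -1)) = Mul(Mul(2, s, Pow(Add(s, Pow(s, Rational(3, 2))), -1)), Pow(s, -1)) = Mul(2, Pow(Add(s, Pow(s, Rational(3, 2))), -1)))
Add(-10729, Mul(-1, Function('q')(-99))) = Add(-10729, Mul(-1, Mul(2, Pow(Add(-99, Pow(-99, Rational(3, 2))), -1)))) = Add(-10729, Mul(-1, Mul(2, Pow(Add(-99, Mul(-297, I, Pow(11, Rational(1, 2)))), -1)))) = Add(-10729, Mul(-2, Pow(Add(-99, Mul(-297, I, Pow(11, Rational(1, 2)))), -1)))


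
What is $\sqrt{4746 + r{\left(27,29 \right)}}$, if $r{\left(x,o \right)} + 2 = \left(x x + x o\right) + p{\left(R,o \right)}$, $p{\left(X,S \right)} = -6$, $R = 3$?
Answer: $25 \sqrt{10} \approx 79.057$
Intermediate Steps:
$r{\left(x,o \right)} = -8 + x^{2} + o x$ ($r{\left(x,o \right)} = -2 - \left(6 - x o - x x\right) = -2 - \left(6 - x^{2} - o x\right) = -2 + \left(-6 + x^{2} + o x\right) = -8 + x^{2} + o x$)
$\sqrt{4746 + r{\left(27,29 \right)}} = \sqrt{4746 + \left(-8 + 27^{2} + 29 \cdot 27\right)} = \sqrt{4746 + \left(-8 + 729 + 783\right)} = \sqrt{4746 + 1504} = \sqrt{6250} = 25 \sqrt{10}$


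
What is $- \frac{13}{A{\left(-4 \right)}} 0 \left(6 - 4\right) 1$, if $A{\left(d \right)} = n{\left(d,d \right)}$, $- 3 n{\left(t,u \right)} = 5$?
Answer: $0$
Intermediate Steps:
$n{\left(t,u \right)} = - \frac{5}{3}$ ($n{\left(t,u \right)} = \left(- \frac{1}{3}\right) 5 = - \frac{5}{3}$)
$A{\left(d \right)} = - \frac{5}{3}$
$- \frac{13}{A{\left(-4 \right)}} 0 \left(6 - 4\right) 1 = - \frac{13}{- \frac{5}{3}} \cdot 0 \left(6 - 4\right) 1 = \left(-13\right) \left(- \frac{3}{5}\right) 0 \cdot 2 \cdot 1 = \frac{39}{5} \cdot 0 \cdot 1 = 0 \cdot 1 = 0$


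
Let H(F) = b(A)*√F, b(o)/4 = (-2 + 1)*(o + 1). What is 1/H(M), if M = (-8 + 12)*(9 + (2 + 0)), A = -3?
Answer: √11/176 ≈ 0.018844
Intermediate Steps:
b(o) = -4 - 4*o (b(o) = 4*((-2 + 1)*(o + 1)) = 4*(-(1 + o)) = 4*(-1 - o) = -4 - 4*o)
M = 44 (M = 4*(9 + 2) = 4*11 = 44)
H(F) = 8*√F (H(F) = (-4 - 4*(-3))*√F = (-4 + 12)*√F = 8*√F)
1/H(M) = 1/(8*√44) = 1/(8*(2*√11)) = 1/(16*√11) = √11/176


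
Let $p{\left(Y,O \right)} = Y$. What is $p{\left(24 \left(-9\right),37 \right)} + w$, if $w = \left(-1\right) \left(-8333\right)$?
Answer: $8117$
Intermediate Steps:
$w = 8333$
$p{\left(24 \left(-9\right),37 \right)} + w = 24 \left(-9\right) + 8333 = -216 + 8333 = 8117$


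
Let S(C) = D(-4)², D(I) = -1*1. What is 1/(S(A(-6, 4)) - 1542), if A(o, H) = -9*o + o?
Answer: -1/1541 ≈ -0.00064893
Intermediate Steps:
D(I) = -1
A(o, H) = -8*o
S(C) = 1 (S(C) = (-1)² = 1)
1/(S(A(-6, 4)) - 1542) = 1/(1 - 1542) = 1/(-1541) = -1/1541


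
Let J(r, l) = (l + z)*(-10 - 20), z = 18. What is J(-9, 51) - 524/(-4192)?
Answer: -16559/8 ≈ -2069.9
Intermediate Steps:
J(r, l) = -540 - 30*l (J(r, l) = (l + 18)*(-10 - 20) = (18 + l)*(-30) = -540 - 30*l)
J(-9, 51) - 524/(-4192) = (-540 - 30*51) - 524/(-4192) = (-540 - 1530) - 524*(-1)/4192 = -2070 - 1*(-⅛) = -2070 + ⅛ = -16559/8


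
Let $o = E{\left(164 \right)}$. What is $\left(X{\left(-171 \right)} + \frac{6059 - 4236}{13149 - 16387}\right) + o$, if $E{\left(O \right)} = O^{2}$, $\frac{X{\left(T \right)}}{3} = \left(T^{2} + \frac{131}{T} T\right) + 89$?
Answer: $\frac{373271579}{3238} \approx 1.1528 \cdot 10^{5}$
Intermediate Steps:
$X{\left(T \right)} = 660 + 3 T^{2}$ ($X{\left(T \right)} = 3 \left(\left(T^{2} + \frac{131}{T} T\right) + 89\right) = 3 \left(\left(T^{2} + 131\right) + 89\right) = 3 \left(\left(131 + T^{2}\right) + 89\right) = 3 \left(220 + T^{2}\right) = 660 + 3 T^{2}$)
$o = 26896$ ($o = 164^{2} = 26896$)
$\left(X{\left(-171 \right)} + \frac{6059 - 4236}{13149 - 16387}\right) + o = \left(\left(660 + 3 \left(-171\right)^{2}\right) + \frac{6059 - 4236}{13149 - 16387}\right) + 26896 = \left(\left(660 + 3 \cdot 29241\right) + \frac{1823}{-3238}\right) + 26896 = \left(\left(660 + 87723\right) + 1823 \left(- \frac{1}{3238}\right)\right) + 26896 = \left(88383 - \frac{1823}{3238}\right) + 26896 = \frac{286182331}{3238} + 26896 = \frac{373271579}{3238}$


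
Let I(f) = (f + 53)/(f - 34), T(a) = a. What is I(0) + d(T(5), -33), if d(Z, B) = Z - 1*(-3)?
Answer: 219/34 ≈ 6.4412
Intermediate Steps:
d(Z, B) = 3 + Z (d(Z, B) = Z + 3 = 3 + Z)
I(f) = (53 + f)/(-34 + f)
I(0) + d(T(5), -33) = (53 + 0)/(-34 + 0) + (3 + 5) = 53/(-34) + 8 = -1/34*53 + 8 = -53/34 + 8 = 219/34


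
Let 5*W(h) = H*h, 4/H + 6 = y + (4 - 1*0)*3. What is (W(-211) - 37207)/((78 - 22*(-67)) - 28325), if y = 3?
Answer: 1675159/1204785 ≈ 1.3904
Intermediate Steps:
H = 4/9 (H = 4/(-6 + (3 + (4 - 1*0)*3)) = 4/(-6 + (3 + (4 + 0)*3)) = 4/(-6 + (3 + 4*3)) = 4/(-6 + (3 + 12)) = 4/(-6 + 15) = 4/9 ≈ 0.44444)
W(h) = 4*h/45 (W(h) = (4*h/9)/5 = 4*h/45)
(W(-211) - 37207)/((78 - 22*(-67)) - 28325) = ((4/45)*(-211) - 37207)/((78 - 22*(-67)) - 28325) = (-844/45 - 37207)/((78 + 1474) - 28325) = -1675159/(45*(1552 - 28325)) = -1675159/45/(-26773) = -1675159/45*(-1/26773) = 1675159/1204785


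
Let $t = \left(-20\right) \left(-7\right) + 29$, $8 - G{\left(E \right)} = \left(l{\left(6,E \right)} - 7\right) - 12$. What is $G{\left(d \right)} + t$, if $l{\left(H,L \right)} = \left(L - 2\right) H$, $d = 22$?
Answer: $76$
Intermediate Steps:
$l{\left(H,L \right)} = H \left(-2 + L\right)$ ($l{\left(H,L \right)} = \left(L - 2\right) H = \left(-2 + L\right) H = H \left(-2 + L\right)$)
$G{\left(E \right)} = 39 - 6 E$ ($G{\left(E \right)} = 8 - \left(\left(6 \left(-2 + E\right) - 7\right) - 12\right) = 8 - \left(\left(\left(-12 + 6 E\right) - 7\right) - 12\right) = 8 - \left(\left(-19 + 6 E\right) - 12\right) = 8 - \left(-31 + 6 E\right) = 39 - 6 E$)
$t = 169$ ($t = 140 + 29 = 169$)
$G{\left(d \right)} + t = \left(39 - 132\right) + 169 = -93 + 169 = 76$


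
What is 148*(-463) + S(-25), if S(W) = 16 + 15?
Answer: -68493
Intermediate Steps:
S(W) = 31
148*(-463) + S(-25) = 148*(-463) + 31 = -68524 + 31 = -68493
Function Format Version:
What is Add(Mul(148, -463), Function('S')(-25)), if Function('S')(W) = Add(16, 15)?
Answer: -68493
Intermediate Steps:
Function('S')(W) = 31
Add(Mul(148, -463), Function('S')(-25)) = Add(Mul(148, -463), 31) = Add(-68524, 31) = -68493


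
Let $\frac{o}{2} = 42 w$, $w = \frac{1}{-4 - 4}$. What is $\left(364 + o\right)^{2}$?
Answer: $\frac{499849}{4} \approx 1.2496 \cdot 10^{5}$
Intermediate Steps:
$w = - \frac{1}{8}$ ($w = \frac{1}{-8} = - \frac{1}{8} \approx -0.125$)
$o = - \frac{21}{2}$ ($o = 2 \cdot 42 \left(- \frac{1}{8}\right) = 2 \left(- \frac{21}{4}\right) = - \frac{21}{2} \approx -10.5$)
$\left(364 + o\right)^{2} = \left(364 - \frac{21}{2}\right)^{2} = \left(\frac{707}{2}\right)^{2} = \frac{499849}{4}$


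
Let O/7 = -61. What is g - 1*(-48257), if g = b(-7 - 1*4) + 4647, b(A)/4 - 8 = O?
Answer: 51228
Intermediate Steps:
O = -427 (O = 7*(-61) = -427)
b(A) = -1676 (b(A) = 32 + 4*(-427) = 32 - 1708 = -1676)
g = 2971 (g = -1676 + 4647 = 2971)
g - 1*(-48257) = 2971 - 1*(-48257) = 2971 + 48257 = 51228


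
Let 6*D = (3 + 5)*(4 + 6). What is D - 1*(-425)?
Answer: 1315/3 ≈ 438.33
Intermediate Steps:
D = 40/3 (D = ((3 + 5)*(4 + 6))/6 = (8*10)/6 = (1/6)*80 = 40/3 ≈ 13.333)
D - 1*(-425) = 40/3 - 1*(-425) = 40/3 + 425 = 1315/3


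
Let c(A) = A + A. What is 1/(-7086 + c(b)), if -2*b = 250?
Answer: -1/7336 ≈ -0.00013631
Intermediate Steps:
b = -125 (b = -1/2*250 = -125)
c(A) = 2*A
1/(-7086 + c(b)) = 1/(-7086 + 2*(-125)) = 1/(-7086 - 250) = 1/(-7336) = -1/7336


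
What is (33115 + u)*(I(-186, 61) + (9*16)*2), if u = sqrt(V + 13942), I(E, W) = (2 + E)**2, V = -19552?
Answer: 1130678560 + 34144*I*sqrt(5610) ≈ 1.1307e+9 + 2.5574e+6*I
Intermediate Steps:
u = I*sqrt(5610) (u = sqrt(-19552 + 13942) = sqrt(-5610) = I*sqrt(5610) ≈ 74.9*I)
(33115 + u)*(I(-186, 61) + (9*16)*2) = (33115 + I*sqrt(5610))*((2 - 186)**2 + (9*16)*2) = (33115 + I*sqrt(5610))*((-184)**2 + 144*2) = (33115 + I*sqrt(5610))*(33856 + 288) = (33115 + I*sqrt(5610))*34144 = 1130678560 + 34144*I*sqrt(5610)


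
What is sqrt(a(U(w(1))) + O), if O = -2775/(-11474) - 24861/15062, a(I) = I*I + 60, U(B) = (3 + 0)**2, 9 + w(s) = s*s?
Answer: sqrt(260575310790280617)/43205347 ≈ 11.815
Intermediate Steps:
w(s) = -9 + s**2 (w(s) = -9 + s*s = -9 + s**2)
U(B) = 9 (U(B) = 3**2 = 9)
a(I) = 60 + I**2 (a(I) = I**2 + 60 = 60 + I**2)
O = -60864516/43205347 (O = -2775*(-1/11474) - 24861*1/15062 = 2775/11474 - 24861/15062 = -60864516/43205347 ≈ -1.4087)
sqrt(a(U(w(1))) + O) = sqrt((60 + 9**2) - 60864516/43205347) = sqrt((60 + 81) - 60864516/43205347) = sqrt(141 - 60864516/43205347) = sqrt(6031089411/43205347) = sqrt(260575310790280617)/43205347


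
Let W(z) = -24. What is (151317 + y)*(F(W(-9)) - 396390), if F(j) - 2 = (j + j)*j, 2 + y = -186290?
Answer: 13823379100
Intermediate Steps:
y = -186292 (y = -2 - 186290 = -186292)
F(j) = 2 + 2*j² (F(j) = 2 + (j + j)*j = 2 + (2*j)*j = 2 + 2*j²)
(151317 + y)*(F(W(-9)) - 396390) = (151317 - 186292)*((2 + 2*(-24)²) - 396390) = -34975*((2 + 2*576) - 396390) = -34975*((2 + 1152) - 396390) = -34975*(1154 - 396390) = -34975*(-395236) = 13823379100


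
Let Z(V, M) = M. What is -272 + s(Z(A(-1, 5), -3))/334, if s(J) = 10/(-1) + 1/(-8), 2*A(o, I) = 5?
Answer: -726865/2672 ≈ -272.03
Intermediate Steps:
A(o, I) = 5/2 (A(o, I) = (½)*5 = 5/2)
s(J) = -81/8 (s(J) = 10*(-1) + 1*(-⅛) = -10 - ⅛ = -81/8)
-272 + s(Z(A(-1, 5), -3))/334 = -272 - 81/8/334 = -272 - 81/8*1/334 = -272 - 81/2672 = -726865/2672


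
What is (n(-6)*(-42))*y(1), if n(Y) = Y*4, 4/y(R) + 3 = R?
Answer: -2016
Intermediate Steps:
y(R) = 4/(-3 + R)
n(Y) = 4*Y
(n(-6)*(-42))*y(1) = ((4*(-6))*(-42))*(4/(-3 + 1)) = (-24*(-42))*(4/(-2)) = 1008*(4*(-½)) = 1008*(-2) = -2016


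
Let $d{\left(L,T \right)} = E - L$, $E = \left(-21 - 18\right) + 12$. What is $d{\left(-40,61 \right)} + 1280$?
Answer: $1293$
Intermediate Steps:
$E = -27$ ($E = -39 + 12 = -27$)
$d{\left(L,T \right)} = -27 - L$
$d{\left(-40,61 \right)} + 1280 = \left(-27 - -40\right) + 1280 = \left(-27 + 40\right) + 1280 = 13 + 1280 = 1293$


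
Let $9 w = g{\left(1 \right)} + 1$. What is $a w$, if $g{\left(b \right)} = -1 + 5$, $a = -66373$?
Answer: $- \frac{331865}{9} \approx -36874.0$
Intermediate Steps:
$g{\left(b \right)} = 4$
$w = \frac{5}{9}$ ($w = \frac{4 + 1}{9} = \frac{1}{9} \cdot 5 = \frac{5}{9} \approx 0.55556$)
$a w = \left(-66373\right) \frac{5}{9} = - \frac{331865}{9}$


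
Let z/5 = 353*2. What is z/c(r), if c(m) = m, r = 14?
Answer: 1765/7 ≈ 252.14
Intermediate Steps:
z = 3530 (z = 5*(353*2) = 5*706 = 3530)
z/c(r) = 3530/14 = 3530*(1/14) = 1765/7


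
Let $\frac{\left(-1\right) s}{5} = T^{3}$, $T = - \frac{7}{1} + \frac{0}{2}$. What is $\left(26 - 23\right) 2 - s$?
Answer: $-1709$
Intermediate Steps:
$T = -7$ ($T = \left(-7\right) 1 + 0 \cdot \frac{1}{2} = -7 + 0 = -7$)
$s = 1715$ ($s = - 5 \left(-7\right)^{3} = \left(-5\right) \left(-343\right) = 1715$)
$\left(26 - 23\right) 2 - s = \left(26 - 23\right) 2 - 1715 = 3 \cdot 2 - 1715 = 6 - 1715 = -1709$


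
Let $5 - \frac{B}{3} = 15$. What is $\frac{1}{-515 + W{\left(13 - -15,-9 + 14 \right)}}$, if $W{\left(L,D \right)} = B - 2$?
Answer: $- \frac{1}{547} \approx -0.0018282$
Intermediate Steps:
$B = -30$ ($B = 15 - 45 = -30$)
$W{\left(L,D \right)} = -32$ ($W{\left(L,D \right)} = -30 - 2 = -32$)
$\frac{1}{-515 + W{\left(13 - -15,-9 + 14 \right)}} = \frac{1}{-515 - 32} = \frac{1}{-547} = - \frac{1}{547}$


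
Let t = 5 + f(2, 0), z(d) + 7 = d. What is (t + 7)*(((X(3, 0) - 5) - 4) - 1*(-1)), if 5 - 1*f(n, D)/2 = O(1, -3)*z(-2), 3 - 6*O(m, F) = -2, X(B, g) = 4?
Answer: -148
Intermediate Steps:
z(d) = -7 + d
O(m, F) = ⅚ (O(m, F) = ½ - ⅙*(-2) = ½ + ⅓ = ⅚)
f(n, D) = 25 (f(n, D) = 10 - 5*(-7 - 2)/3 = 10 - 5*(-9)/3 = 10 - 2*(-15/2) = 10 + 15 = 25)
t = 30 (t = 5 + 25 = 30)
(t + 7)*(((X(3, 0) - 5) - 4) - 1*(-1)) = (30 + 7)*(((4 - 5) - 4) - 1*(-1)) = 37*((-1 - 4) + 1) = 37*(-5 + 1) = 37*(-4) = -148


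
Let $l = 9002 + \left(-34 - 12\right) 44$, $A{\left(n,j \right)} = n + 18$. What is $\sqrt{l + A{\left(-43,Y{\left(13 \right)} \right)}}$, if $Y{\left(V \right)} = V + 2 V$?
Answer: $\sqrt{6953} \approx 83.385$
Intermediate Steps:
$Y{\left(V \right)} = 3 V$
$A{\left(n,j \right)} = 18 + n$
$l = 6978$ ($l = 9002 - 2024 = 6978$)
$\sqrt{l + A{\left(-43,Y{\left(13 \right)} \right)}} = \sqrt{6978 + \left(18 - 43\right)} = \sqrt{6978 - 25} = \sqrt{6953}$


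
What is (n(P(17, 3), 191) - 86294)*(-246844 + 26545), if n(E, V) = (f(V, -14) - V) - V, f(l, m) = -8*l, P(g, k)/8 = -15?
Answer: 19431252996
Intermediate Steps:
P(g, k) = -120 (P(g, k) = 8*(-15) = -120)
n(E, V) = -10*V (n(E, V) = (-8*V - V) - V = -9*V - V = -10*V)
(n(P(17, 3), 191) - 86294)*(-246844 + 26545) = (-10*191 - 86294)*(-246844 + 26545) = (-1910 - 86294)*(-220299) = -88204*(-220299) = 19431252996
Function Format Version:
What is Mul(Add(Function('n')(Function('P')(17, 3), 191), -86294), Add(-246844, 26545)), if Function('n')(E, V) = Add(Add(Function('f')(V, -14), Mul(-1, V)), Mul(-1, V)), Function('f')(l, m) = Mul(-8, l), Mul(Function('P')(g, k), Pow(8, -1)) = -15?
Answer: 19431252996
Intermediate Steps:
Function('P')(g, k) = -120 (Function('P')(g, k) = Mul(8, -15) = -120)
Function('n')(E, V) = Mul(-10, V) (Function('n')(E, V) = Add(Add(Mul(-8, V), Mul(-1, V)), Mul(-1, V)) = Add(Mul(-9, V), Mul(-1, V)) = Mul(-10, V))
Mul(Add(Function('n')(Function('P')(17, 3), 191), -86294), Add(-246844, 26545)) = Mul(Add(Mul(-10, 191), -86294), Add(-246844, 26545)) = Mul(Add(-1910, -86294), -220299) = Mul(-88204, -220299) = 19431252996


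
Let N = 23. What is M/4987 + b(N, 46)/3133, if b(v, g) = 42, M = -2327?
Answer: -7081037/15624271 ≈ -0.45321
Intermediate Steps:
M/4987 + b(N, 46)/3133 = -2327/4987 + 42/3133 = -7081037/15624271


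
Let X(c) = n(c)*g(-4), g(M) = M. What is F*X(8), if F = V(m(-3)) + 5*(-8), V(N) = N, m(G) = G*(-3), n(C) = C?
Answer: 992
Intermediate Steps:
m(G) = -3*G
X(c) = -4*c (X(c) = c*(-4) = -4*c)
F = -31 (F = -3*(-3) + 5*(-8) = 9 - 40 = -31)
F*X(8) = -(-124)*8 = -31*(-32) = 992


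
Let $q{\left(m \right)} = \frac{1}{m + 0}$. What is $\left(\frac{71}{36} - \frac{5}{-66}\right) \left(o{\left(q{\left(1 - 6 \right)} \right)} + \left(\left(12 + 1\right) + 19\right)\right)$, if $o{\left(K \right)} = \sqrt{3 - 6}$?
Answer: $\frac{6488}{99} + \frac{811 i \sqrt{3}}{396} \approx 65.535 + 3.5472 i$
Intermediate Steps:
$q{\left(m \right)} = \frac{1}{m}$
$o{\left(K \right)} = i \sqrt{3}$ ($o{\left(K \right)} = \sqrt{-3} = i \sqrt{3}$)
$\left(\frac{71}{36} - \frac{5}{-66}\right) \left(o{\left(q{\left(1 - 6 \right)} \right)} + \left(\left(12 + 1\right) + 19\right)\right) = \left(\frac{71}{36} - \frac{5}{-66}\right) \left(i \sqrt{3} + \left(\left(12 + 1\right) + 19\right)\right) = \left(71 \cdot \frac{1}{36} - - \frac{5}{66}\right) \left(i \sqrt{3} + \left(13 + 19\right)\right) = \left(\frac{71}{36} + \frac{5}{66}\right) \left(i \sqrt{3} + 32\right) = \frac{811 \left(32 + i \sqrt{3}\right)}{396} = \frac{6488}{99} + \frac{811 i \sqrt{3}}{396}$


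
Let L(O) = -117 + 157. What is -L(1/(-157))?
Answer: -40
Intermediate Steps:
L(O) = 40
-L(1/(-157)) = -1*40 = -40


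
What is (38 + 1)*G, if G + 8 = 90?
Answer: 3198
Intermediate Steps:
G = 82 (G = -8 + 90 = 82)
(38 + 1)*G = (38 + 1)*82 = 39*82 = 3198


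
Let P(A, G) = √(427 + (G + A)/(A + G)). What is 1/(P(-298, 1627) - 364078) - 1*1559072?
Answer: -103329671437461655/66276394828 - √107/66276394828 ≈ -1.5591e+6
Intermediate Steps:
P(A, G) = 2*√107 (P(A, G) = √(427 + (A + G)/(A + G)) = √(427 + 1) = √428 = 2*√107)
1/(P(-298, 1627) - 364078) - 1*1559072 = 1/(2*√107 - 364078) - 1*1559072 = 1/(-364078 + 2*√107) - 1559072 = -1559072 + 1/(-364078 + 2*√107)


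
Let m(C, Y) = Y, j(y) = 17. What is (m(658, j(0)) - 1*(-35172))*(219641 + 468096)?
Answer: 24200777293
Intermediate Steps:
(m(658, j(0)) - 1*(-35172))*(219641 + 468096) = (17 - 1*(-35172))*(219641 + 468096) = (17 + 35172)*687737 = 35189*687737 = 24200777293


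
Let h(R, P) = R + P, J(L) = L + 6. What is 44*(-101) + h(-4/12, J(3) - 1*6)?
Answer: -13324/3 ≈ -4441.3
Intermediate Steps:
J(L) = 6 + L
h(R, P) = P + R
44*(-101) + h(-4/12, J(3) - 1*6) = 44*(-101) + (((6 + 3) - 1*6) - 4/12) = -4444 + ((9 - 6) - 4*1/12) = -4444 + (3 - 1/3) = -4444 + 8/3 = -13324/3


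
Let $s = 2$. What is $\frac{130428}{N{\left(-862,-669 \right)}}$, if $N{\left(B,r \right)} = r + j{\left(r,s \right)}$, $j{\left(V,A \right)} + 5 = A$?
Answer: $- \frac{10869}{56} \approx -194.09$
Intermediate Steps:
$j{\left(V,A \right)} = -5 + A$
$N{\left(B,r \right)} = -3 + r$ ($N{\left(B,r \right)} = r + \left(-5 + 2\right) = r - 3 = -3 + r$)
$\frac{130428}{N{\left(-862,-669 \right)}} = \frac{130428}{-3 - 669} = \frac{130428}{-672} = 130428 \left(- \frac{1}{672}\right) = - \frac{10869}{56}$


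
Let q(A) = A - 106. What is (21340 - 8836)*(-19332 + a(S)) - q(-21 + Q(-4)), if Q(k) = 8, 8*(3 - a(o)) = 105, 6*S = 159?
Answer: -241853812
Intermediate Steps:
S = 53/2 (S = (⅙)*159 = 53/2 ≈ 26.500)
a(o) = -81/8 (a(o) = 3 - ⅛*105 = 3 - 105/8 = -81/8)
q(A) = -106 + A
(21340 - 8836)*(-19332 + a(S)) - q(-21 + Q(-4)) = (21340 - 8836)*(-19332 - 81/8) - (-106 + (-21 + 8)) = 12504*(-154737/8) - (-106 - 13) = -241853931 - 1*(-119) = -241853931 + 119 = -241853812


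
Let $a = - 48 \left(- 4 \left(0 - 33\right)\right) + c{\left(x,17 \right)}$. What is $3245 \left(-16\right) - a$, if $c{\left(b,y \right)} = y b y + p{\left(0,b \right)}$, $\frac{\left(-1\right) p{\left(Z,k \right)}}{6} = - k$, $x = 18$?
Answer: $-50894$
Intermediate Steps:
$p{\left(Z,k \right)} = 6 k$ ($p{\left(Z,k \right)} = - 6 \left(- k\right) = 6 k$)
$c{\left(b,y \right)} = 6 b + b y^{2}$ ($c{\left(b,y \right)} = y b y + 6 b = b y y + 6 b = b y^{2} + 6 b = 6 b + b y^{2}$)
$a = -1026$ ($a = - 48 \left(- 4 \left(0 - 33\right)\right) + 18 \left(6 + 17^{2}\right) = - 48 \left(\left(-4\right) \left(-33\right)\right) + 18 \left(6 + 289\right) = \left(-48\right) 132 + 18 \cdot 295 = -6336 + 5310 = -1026$)
$3245 \left(-16\right) - a = 3245 \left(-16\right) - -1026 = -51920 + 1026 = -50894$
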